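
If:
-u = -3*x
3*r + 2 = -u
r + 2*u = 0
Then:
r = -4/5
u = 2/5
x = 2/15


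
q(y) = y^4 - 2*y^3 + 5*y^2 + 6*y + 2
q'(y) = 4*y^3 - 6*y^2 + 10*y + 6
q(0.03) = 2.18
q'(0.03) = 6.29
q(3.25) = 117.22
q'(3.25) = 112.44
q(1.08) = 13.15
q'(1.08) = 14.84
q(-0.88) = 2.55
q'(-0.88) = -10.17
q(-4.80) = 840.43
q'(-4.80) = -622.61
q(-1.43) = 13.67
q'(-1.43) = -32.27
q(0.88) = 10.39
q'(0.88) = 12.88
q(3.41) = 136.51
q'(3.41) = 128.94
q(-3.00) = 164.00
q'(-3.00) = -186.00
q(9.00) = 5564.00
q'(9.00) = 2526.00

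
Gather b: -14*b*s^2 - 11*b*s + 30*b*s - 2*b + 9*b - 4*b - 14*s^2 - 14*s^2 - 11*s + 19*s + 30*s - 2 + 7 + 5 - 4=b*(-14*s^2 + 19*s + 3) - 28*s^2 + 38*s + 6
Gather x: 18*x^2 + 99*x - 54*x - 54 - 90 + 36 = 18*x^2 + 45*x - 108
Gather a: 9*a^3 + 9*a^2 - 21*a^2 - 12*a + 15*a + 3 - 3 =9*a^3 - 12*a^2 + 3*a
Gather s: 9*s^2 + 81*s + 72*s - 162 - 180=9*s^2 + 153*s - 342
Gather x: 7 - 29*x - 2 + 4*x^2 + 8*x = 4*x^2 - 21*x + 5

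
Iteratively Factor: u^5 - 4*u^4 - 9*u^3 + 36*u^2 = (u - 4)*(u^4 - 9*u^2) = (u - 4)*(u - 3)*(u^3 + 3*u^2) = u*(u - 4)*(u - 3)*(u^2 + 3*u) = u*(u - 4)*(u - 3)*(u + 3)*(u)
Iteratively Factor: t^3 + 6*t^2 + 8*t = (t + 2)*(t^2 + 4*t) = (t + 2)*(t + 4)*(t)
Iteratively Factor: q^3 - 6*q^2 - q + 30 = (q - 3)*(q^2 - 3*q - 10) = (q - 3)*(q + 2)*(q - 5)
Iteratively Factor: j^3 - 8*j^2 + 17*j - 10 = (j - 1)*(j^2 - 7*j + 10) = (j - 5)*(j - 1)*(j - 2)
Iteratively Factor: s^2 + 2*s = (s)*(s + 2)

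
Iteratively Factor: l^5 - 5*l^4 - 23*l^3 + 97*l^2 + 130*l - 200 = (l - 5)*(l^4 - 23*l^2 - 18*l + 40) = (l - 5)*(l + 4)*(l^3 - 4*l^2 - 7*l + 10) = (l - 5)*(l - 1)*(l + 4)*(l^2 - 3*l - 10) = (l - 5)^2*(l - 1)*(l + 4)*(l + 2)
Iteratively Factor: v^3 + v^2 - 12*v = (v - 3)*(v^2 + 4*v) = v*(v - 3)*(v + 4)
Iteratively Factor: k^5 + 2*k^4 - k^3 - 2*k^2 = (k - 1)*(k^4 + 3*k^3 + 2*k^2) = (k - 1)*(k + 1)*(k^3 + 2*k^2) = k*(k - 1)*(k + 1)*(k^2 + 2*k) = k^2*(k - 1)*(k + 1)*(k + 2)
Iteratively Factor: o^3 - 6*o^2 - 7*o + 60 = (o + 3)*(o^2 - 9*o + 20) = (o - 5)*(o + 3)*(o - 4)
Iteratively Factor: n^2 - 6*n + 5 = (n - 1)*(n - 5)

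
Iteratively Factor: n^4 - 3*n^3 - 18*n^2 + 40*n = (n - 5)*(n^3 + 2*n^2 - 8*n) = (n - 5)*(n - 2)*(n^2 + 4*n) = n*(n - 5)*(n - 2)*(n + 4)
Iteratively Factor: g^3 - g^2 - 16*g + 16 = (g - 4)*(g^2 + 3*g - 4) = (g - 4)*(g + 4)*(g - 1)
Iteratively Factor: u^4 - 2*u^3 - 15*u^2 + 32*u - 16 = (u - 1)*(u^3 - u^2 - 16*u + 16) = (u - 1)*(u + 4)*(u^2 - 5*u + 4) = (u - 1)^2*(u + 4)*(u - 4)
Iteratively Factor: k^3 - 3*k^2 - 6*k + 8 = (k + 2)*(k^2 - 5*k + 4) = (k - 1)*(k + 2)*(k - 4)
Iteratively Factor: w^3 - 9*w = (w - 3)*(w^2 + 3*w) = (w - 3)*(w + 3)*(w)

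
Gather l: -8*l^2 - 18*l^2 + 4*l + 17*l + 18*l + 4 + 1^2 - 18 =-26*l^2 + 39*l - 13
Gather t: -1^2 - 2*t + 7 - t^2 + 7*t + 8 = -t^2 + 5*t + 14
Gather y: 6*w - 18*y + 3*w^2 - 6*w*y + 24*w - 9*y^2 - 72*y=3*w^2 + 30*w - 9*y^2 + y*(-6*w - 90)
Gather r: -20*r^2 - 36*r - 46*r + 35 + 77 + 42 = -20*r^2 - 82*r + 154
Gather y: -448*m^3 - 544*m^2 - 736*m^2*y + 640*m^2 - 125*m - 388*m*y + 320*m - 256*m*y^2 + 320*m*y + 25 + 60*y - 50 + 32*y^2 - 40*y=-448*m^3 + 96*m^2 + 195*m + y^2*(32 - 256*m) + y*(-736*m^2 - 68*m + 20) - 25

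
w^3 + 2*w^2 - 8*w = w*(w - 2)*(w + 4)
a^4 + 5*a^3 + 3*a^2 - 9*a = a*(a - 1)*(a + 3)^2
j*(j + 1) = j^2 + j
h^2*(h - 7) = h^3 - 7*h^2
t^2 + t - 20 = (t - 4)*(t + 5)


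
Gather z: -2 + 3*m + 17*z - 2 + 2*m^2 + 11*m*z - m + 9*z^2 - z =2*m^2 + 2*m + 9*z^2 + z*(11*m + 16) - 4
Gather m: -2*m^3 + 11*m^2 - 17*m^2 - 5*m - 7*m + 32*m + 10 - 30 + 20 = -2*m^3 - 6*m^2 + 20*m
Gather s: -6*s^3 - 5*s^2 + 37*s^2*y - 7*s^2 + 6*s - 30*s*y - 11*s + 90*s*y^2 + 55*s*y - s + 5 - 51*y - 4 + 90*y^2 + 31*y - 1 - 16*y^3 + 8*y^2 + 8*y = -6*s^3 + s^2*(37*y - 12) + s*(90*y^2 + 25*y - 6) - 16*y^3 + 98*y^2 - 12*y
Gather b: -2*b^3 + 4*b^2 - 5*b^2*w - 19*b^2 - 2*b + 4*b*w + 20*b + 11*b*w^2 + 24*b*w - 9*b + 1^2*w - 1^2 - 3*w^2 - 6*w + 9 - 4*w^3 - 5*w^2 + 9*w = -2*b^3 + b^2*(-5*w - 15) + b*(11*w^2 + 28*w + 9) - 4*w^3 - 8*w^2 + 4*w + 8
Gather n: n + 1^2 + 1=n + 2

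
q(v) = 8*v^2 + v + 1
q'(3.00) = 49.00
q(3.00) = 76.00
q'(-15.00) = -239.00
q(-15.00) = 1786.00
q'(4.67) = 75.72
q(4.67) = 180.14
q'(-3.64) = -57.24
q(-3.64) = 103.36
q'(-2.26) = -35.16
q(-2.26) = 39.60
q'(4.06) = 65.96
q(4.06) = 136.93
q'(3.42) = 55.72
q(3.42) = 97.99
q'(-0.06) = 0.04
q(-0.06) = 0.97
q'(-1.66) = -25.56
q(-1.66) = 21.38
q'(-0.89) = -13.24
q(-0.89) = 6.45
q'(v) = 16*v + 1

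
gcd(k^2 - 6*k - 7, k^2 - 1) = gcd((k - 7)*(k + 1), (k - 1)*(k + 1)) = k + 1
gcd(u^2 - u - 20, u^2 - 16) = u + 4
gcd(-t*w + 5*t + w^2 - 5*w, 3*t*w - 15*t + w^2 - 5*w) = w - 5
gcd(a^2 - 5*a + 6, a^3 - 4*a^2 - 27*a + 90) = a - 3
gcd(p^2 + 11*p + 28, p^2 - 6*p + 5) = 1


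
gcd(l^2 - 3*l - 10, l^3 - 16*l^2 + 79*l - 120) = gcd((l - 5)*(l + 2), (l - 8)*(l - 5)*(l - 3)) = l - 5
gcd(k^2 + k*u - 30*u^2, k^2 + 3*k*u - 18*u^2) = k + 6*u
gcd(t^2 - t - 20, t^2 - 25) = t - 5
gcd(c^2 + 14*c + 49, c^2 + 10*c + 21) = c + 7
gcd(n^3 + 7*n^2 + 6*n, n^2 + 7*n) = n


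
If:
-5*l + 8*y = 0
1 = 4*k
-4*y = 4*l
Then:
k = 1/4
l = 0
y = 0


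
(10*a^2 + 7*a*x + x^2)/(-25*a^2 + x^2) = (2*a + x)/(-5*a + x)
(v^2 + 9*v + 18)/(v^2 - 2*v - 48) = (v + 3)/(v - 8)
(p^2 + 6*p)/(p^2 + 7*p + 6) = p/(p + 1)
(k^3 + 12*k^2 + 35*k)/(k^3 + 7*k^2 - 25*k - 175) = k/(k - 5)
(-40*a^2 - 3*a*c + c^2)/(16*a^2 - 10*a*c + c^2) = (-5*a - c)/(2*a - c)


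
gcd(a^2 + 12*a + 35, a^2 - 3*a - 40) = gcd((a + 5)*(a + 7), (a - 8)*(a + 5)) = a + 5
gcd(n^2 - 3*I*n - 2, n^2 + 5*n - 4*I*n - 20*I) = 1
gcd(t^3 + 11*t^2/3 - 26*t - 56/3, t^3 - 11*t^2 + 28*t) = t - 4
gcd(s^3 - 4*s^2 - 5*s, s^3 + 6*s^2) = s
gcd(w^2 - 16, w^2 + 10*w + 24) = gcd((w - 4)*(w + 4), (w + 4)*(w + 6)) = w + 4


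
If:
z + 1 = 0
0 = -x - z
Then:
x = 1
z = -1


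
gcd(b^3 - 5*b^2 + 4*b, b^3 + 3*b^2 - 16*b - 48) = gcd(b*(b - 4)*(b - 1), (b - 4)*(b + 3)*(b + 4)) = b - 4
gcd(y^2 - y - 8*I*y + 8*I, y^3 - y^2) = y - 1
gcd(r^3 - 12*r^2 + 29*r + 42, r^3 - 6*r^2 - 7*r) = r^2 - 6*r - 7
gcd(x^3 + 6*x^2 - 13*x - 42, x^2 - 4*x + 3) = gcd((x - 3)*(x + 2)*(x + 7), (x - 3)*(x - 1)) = x - 3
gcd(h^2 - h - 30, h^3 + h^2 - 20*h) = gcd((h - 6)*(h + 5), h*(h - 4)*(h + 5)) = h + 5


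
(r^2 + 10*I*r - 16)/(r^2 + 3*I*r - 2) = (r + 8*I)/(r + I)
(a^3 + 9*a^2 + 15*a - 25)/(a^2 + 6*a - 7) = (a^2 + 10*a + 25)/(a + 7)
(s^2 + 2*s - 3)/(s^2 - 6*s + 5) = (s + 3)/(s - 5)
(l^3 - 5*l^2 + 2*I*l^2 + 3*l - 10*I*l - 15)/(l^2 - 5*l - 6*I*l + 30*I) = (l^2 + 2*I*l + 3)/(l - 6*I)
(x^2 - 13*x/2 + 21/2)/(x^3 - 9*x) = (x - 7/2)/(x*(x + 3))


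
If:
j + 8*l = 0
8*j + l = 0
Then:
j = 0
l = 0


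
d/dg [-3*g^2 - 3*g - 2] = -6*g - 3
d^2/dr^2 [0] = 0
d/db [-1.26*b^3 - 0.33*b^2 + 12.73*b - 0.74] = -3.78*b^2 - 0.66*b + 12.73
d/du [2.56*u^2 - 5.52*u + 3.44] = 5.12*u - 5.52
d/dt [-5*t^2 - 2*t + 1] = -10*t - 2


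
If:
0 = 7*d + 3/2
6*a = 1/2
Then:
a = 1/12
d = -3/14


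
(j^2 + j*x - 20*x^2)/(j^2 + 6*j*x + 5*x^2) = (j - 4*x)/(j + x)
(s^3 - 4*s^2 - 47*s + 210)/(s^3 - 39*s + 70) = (s - 6)/(s - 2)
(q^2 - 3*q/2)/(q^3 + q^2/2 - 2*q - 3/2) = q/(q^2 + 2*q + 1)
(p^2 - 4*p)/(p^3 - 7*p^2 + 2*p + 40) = p/(p^2 - 3*p - 10)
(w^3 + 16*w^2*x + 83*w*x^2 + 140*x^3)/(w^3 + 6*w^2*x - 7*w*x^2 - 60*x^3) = (-w - 7*x)/(-w + 3*x)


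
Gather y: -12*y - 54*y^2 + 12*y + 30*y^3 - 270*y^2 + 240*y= 30*y^3 - 324*y^2 + 240*y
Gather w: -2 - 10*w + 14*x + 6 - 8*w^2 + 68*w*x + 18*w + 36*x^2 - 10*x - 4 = -8*w^2 + w*(68*x + 8) + 36*x^2 + 4*x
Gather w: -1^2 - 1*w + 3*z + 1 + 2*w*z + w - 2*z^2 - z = 2*w*z - 2*z^2 + 2*z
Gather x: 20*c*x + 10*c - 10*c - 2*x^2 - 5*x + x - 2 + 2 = -2*x^2 + x*(20*c - 4)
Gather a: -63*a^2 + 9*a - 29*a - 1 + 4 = -63*a^2 - 20*a + 3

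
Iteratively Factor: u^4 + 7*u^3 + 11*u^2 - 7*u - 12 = (u + 4)*(u^3 + 3*u^2 - u - 3) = (u - 1)*(u + 4)*(u^2 + 4*u + 3) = (u - 1)*(u + 1)*(u + 4)*(u + 3)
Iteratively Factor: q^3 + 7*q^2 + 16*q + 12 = (q + 3)*(q^2 + 4*q + 4) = (q + 2)*(q + 3)*(q + 2)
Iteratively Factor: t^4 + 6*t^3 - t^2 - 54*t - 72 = (t + 2)*(t^3 + 4*t^2 - 9*t - 36) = (t + 2)*(t + 4)*(t^2 - 9) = (t + 2)*(t + 3)*(t + 4)*(t - 3)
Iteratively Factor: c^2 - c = (c)*(c - 1)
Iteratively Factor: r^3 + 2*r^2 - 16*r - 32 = (r + 2)*(r^2 - 16) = (r + 2)*(r + 4)*(r - 4)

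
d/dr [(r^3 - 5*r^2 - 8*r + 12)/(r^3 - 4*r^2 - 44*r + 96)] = (r^4 - 72*r^3 + 440*r^2 - 864*r - 240)/(r^6 - 8*r^5 - 72*r^4 + 544*r^3 + 1168*r^2 - 8448*r + 9216)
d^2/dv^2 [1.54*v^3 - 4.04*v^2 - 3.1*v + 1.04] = 9.24*v - 8.08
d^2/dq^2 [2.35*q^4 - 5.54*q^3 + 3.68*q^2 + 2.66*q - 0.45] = 28.2*q^2 - 33.24*q + 7.36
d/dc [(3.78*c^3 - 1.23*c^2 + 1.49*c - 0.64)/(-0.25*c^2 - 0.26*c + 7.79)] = (-0.945*c^4 - 1.9656*c^3 + 89.0309*c^2 - 19.4834*c + 11.4407)/(0.0625*c^4 + 0.13*c^3 - 3.8274*c^2 - 4.0508*c + 60.6841)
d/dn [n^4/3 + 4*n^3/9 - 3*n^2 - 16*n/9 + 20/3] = 4*n^3/3 + 4*n^2/3 - 6*n - 16/9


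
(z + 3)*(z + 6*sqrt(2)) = z^2 + 3*z + 6*sqrt(2)*z + 18*sqrt(2)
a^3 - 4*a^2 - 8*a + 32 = (a - 4)*(a - 2*sqrt(2))*(a + 2*sqrt(2))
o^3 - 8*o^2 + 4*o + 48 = (o - 6)*(o - 4)*(o + 2)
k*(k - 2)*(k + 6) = k^3 + 4*k^2 - 12*k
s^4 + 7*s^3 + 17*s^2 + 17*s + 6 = (s + 1)^2*(s + 2)*(s + 3)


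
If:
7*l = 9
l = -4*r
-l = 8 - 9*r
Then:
No Solution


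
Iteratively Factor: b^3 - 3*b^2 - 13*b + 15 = (b - 1)*(b^2 - 2*b - 15) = (b - 1)*(b + 3)*(b - 5)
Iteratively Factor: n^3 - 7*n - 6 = (n + 1)*(n^2 - n - 6) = (n - 3)*(n + 1)*(n + 2)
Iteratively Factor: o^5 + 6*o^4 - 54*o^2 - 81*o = (o + 3)*(o^4 + 3*o^3 - 9*o^2 - 27*o) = (o + 3)^2*(o^3 - 9*o) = (o + 3)^3*(o^2 - 3*o) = (o - 3)*(o + 3)^3*(o)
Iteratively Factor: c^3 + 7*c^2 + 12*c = (c + 3)*(c^2 + 4*c) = (c + 3)*(c + 4)*(c)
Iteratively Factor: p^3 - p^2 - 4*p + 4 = (p + 2)*(p^2 - 3*p + 2) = (p - 2)*(p + 2)*(p - 1)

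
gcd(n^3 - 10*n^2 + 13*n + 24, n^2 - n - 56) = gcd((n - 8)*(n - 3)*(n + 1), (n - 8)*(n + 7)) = n - 8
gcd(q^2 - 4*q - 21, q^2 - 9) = q + 3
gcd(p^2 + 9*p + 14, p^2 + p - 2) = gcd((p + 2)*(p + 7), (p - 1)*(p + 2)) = p + 2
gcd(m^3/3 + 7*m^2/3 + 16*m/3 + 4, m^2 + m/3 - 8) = m + 3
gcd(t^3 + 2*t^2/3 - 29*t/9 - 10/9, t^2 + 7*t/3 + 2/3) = t^2 + 7*t/3 + 2/3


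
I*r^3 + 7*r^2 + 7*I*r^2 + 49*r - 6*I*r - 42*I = (r + 7)*(r - 6*I)*(I*r + 1)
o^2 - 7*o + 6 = (o - 6)*(o - 1)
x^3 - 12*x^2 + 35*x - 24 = (x - 8)*(x - 3)*(x - 1)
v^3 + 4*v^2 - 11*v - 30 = (v - 3)*(v + 2)*(v + 5)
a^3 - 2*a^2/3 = a^2*(a - 2/3)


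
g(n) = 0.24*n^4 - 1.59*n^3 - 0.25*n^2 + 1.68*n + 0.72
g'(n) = 0.96*n^3 - 4.77*n^2 - 0.5*n + 1.68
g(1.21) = 0.08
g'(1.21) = -4.21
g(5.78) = -37.08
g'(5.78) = 24.81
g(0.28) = 1.14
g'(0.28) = 1.19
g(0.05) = 0.80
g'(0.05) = 1.64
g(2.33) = -9.76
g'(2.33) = -13.24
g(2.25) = -8.73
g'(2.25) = -12.66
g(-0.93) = 0.40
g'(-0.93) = -2.75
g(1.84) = -4.19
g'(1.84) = -9.41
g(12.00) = 2214.00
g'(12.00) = 967.68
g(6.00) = -30.60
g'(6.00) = 34.32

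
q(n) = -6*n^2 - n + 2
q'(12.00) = -145.00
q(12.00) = -874.00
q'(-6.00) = 71.00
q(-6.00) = -208.00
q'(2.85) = -35.20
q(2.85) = -49.58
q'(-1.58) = 17.96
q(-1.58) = -11.40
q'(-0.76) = 8.12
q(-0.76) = -0.71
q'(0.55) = -7.60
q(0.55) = -0.36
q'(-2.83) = 32.96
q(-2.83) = -43.22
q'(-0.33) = 2.96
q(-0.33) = 1.68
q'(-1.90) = 21.80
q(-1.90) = -17.76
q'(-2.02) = 23.24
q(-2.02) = -20.46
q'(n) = -12*n - 1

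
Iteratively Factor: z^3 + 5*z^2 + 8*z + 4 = (z + 2)*(z^2 + 3*z + 2) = (z + 2)^2*(z + 1)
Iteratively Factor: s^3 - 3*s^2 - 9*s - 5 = (s - 5)*(s^2 + 2*s + 1) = (s - 5)*(s + 1)*(s + 1)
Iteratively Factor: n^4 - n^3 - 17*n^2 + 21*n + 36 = (n - 3)*(n^3 + 2*n^2 - 11*n - 12) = (n - 3)*(n + 1)*(n^2 + n - 12) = (n - 3)^2*(n + 1)*(n + 4)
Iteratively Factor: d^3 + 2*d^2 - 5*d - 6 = (d + 3)*(d^2 - d - 2) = (d + 1)*(d + 3)*(d - 2)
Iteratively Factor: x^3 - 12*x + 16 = (x - 2)*(x^2 + 2*x - 8) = (x - 2)*(x + 4)*(x - 2)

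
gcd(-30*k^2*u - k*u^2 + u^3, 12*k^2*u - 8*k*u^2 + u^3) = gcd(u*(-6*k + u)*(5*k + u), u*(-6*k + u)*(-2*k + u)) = -6*k*u + u^2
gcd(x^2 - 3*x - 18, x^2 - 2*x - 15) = x + 3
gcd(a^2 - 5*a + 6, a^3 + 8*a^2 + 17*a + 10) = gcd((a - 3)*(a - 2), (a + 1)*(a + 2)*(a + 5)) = 1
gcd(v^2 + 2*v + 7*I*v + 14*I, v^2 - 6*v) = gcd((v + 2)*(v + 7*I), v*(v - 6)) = 1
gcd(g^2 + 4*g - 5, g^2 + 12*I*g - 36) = 1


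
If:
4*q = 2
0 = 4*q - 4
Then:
No Solution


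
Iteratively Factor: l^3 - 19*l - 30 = (l - 5)*(l^2 + 5*l + 6) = (l - 5)*(l + 2)*(l + 3)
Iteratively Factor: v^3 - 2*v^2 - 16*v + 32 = (v - 2)*(v^2 - 16) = (v - 2)*(v + 4)*(v - 4)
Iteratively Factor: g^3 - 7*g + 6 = (g + 3)*(g^2 - 3*g + 2) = (g - 2)*(g + 3)*(g - 1)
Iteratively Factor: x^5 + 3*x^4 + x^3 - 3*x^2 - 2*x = (x - 1)*(x^4 + 4*x^3 + 5*x^2 + 2*x) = (x - 1)*(x + 2)*(x^3 + 2*x^2 + x) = (x - 1)*(x + 1)*(x + 2)*(x^2 + x) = (x - 1)*(x + 1)^2*(x + 2)*(x)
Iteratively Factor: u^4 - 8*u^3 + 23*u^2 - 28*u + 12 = (u - 3)*(u^3 - 5*u^2 + 8*u - 4) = (u - 3)*(u - 2)*(u^2 - 3*u + 2) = (u - 3)*(u - 2)^2*(u - 1)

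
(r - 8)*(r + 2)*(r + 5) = r^3 - r^2 - 46*r - 80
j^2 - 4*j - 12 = (j - 6)*(j + 2)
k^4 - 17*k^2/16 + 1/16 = (k - 1)*(k - 1/4)*(k + 1/4)*(k + 1)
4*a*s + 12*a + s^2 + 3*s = (4*a + s)*(s + 3)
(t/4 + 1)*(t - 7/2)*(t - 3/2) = t^3/4 - t^2/4 - 59*t/16 + 21/4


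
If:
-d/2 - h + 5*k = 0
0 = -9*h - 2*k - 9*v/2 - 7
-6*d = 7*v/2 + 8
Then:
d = -7*v/12 - 4/3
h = -263*v/564 - 101/141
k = -57*v/376 - 13/47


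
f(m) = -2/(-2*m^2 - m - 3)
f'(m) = -2*(4*m + 1)/(-2*m^2 - m - 3)^2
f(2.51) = 0.11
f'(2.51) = -0.07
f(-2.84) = 0.12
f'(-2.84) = 0.08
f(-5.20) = 0.04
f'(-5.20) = 0.01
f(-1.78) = 0.26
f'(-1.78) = 0.21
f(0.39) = 0.54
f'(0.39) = -0.38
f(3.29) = 0.07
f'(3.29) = -0.04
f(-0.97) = 0.51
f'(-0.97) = 0.38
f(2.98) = 0.08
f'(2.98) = -0.05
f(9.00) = 0.01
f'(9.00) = 0.00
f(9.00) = 0.01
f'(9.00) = 0.00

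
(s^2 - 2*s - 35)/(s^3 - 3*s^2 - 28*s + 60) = (s - 7)/(s^2 - 8*s + 12)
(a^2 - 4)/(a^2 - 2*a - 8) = (a - 2)/(a - 4)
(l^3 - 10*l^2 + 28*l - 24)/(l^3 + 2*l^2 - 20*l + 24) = (l - 6)/(l + 6)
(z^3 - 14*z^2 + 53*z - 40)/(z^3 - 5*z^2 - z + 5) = (z - 8)/(z + 1)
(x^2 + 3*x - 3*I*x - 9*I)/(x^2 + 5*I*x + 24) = (x + 3)/(x + 8*I)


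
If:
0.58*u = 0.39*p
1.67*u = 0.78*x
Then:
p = 0.694610778443114*x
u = 0.467065868263473*x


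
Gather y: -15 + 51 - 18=18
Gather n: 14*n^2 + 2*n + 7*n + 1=14*n^2 + 9*n + 1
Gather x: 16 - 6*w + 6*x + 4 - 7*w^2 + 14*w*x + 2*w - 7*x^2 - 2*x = -7*w^2 - 4*w - 7*x^2 + x*(14*w + 4) + 20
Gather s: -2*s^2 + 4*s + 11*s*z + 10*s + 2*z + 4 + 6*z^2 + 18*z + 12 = -2*s^2 + s*(11*z + 14) + 6*z^2 + 20*z + 16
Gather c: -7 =-7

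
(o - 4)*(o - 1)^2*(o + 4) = o^4 - 2*o^3 - 15*o^2 + 32*o - 16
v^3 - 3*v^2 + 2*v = v*(v - 2)*(v - 1)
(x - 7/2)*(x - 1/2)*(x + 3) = x^3 - x^2 - 41*x/4 + 21/4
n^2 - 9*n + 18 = (n - 6)*(n - 3)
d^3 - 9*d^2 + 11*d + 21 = (d - 7)*(d - 3)*(d + 1)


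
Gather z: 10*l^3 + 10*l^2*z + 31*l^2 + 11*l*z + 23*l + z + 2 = 10*l^3 + 31*l^2 + 23*l + z*(10*l^2 + 11*l + 1) + 2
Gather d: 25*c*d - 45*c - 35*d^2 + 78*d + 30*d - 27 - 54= -45*c - 35*d^2 + d*(25*c + 108) - 81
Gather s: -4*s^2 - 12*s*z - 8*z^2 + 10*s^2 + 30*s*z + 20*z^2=6*s^2 + 18*s*z + 12*z^2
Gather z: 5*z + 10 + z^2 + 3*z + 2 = z^2 + 8*z + 12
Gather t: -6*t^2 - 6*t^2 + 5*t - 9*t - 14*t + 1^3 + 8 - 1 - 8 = -12*t^2 - 18*t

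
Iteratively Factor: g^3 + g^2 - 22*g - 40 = (g - 5)*(g^2 + 6*g + 8) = (g - 5)*(g + 4)*(g + 2)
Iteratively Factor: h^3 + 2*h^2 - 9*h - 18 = (h - 3)*(h^2 + 5*h + 6) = (h - 3)*(h + 2)*(h + 3)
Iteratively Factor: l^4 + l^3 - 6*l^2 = (l)*(l^3 + l^2 - 6*l) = l*(l + 3)*(l^2 - 2*l) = l^2*(l + 3)*(l - 2)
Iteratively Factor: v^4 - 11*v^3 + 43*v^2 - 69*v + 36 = (v - 4)*(v^3 - 7*v^2 + 15*v - 9) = (v - 4)*(v - 3)*(v^2 - 4*v + 3) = (v - 4)*(v - 3)^2*(v - 1)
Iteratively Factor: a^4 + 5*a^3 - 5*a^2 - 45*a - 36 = (a + 4)*(a^3 + a^2 - 9*a - 9) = (a - 3)*(a + 4)*(a^2 + 4*a + 3) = (a - 3)*(a + 3)*(a + 4)*(a + 1)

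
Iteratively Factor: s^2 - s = (s - 1)*(s)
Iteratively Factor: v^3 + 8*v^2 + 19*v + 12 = (v + 4)*(v^2 + 4*v + 3) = (v + 1)*(v + 4)*(v + 3)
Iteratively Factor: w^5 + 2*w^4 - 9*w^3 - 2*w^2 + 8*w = (w + 1)*(w^4 + w^3 - 10*w^2 + 8*w) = w*(w + 1)*(w^3 + w^2 - 10*w + 8) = w*(w - 2)*(w + 1)*(w^2 + 3*w - 4) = w*(w - 2)*(w - 1)*(w + 1)*(w + 4)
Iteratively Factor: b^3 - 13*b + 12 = (b - 3)*(b^2 + 3*b - 4) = (b - 3)*(b - 1)*(b + 4)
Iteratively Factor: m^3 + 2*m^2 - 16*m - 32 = (m + 4)*(m^2 - 2*m - 8) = (m - 4)*(m + 4)*(m + 2)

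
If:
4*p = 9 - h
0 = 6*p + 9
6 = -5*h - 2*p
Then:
No Solution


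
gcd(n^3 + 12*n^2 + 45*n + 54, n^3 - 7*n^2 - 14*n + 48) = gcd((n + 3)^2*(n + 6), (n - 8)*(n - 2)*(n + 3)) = n + 3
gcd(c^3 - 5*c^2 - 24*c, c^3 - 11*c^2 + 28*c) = c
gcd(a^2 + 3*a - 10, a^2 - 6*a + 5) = 1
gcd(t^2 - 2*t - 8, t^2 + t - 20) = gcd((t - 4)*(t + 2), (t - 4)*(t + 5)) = t - 4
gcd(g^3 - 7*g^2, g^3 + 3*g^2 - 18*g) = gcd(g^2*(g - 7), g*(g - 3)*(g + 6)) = g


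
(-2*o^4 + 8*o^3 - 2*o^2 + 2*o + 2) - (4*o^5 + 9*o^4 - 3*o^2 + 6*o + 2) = -4*o^5 - 11*o^4 + 8*o^3 + o^2 - 4*o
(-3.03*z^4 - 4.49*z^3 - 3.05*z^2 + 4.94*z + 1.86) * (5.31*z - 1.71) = -16.0893*z^5 - 18.6606*z^4 - 8.5176*z^3 + 31.4469*z^2 + 1.4292*z - 3.1806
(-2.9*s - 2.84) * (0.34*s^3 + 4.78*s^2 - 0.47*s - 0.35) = -0.986*s^4 - 14.8276*s^3 - 12.2122*s^2 + 2.3498*s + 0.994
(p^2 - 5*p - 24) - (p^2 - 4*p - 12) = -p - 12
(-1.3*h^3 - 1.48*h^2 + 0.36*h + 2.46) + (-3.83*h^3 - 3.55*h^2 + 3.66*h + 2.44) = -5.13*h^3 - 5.03*h^2 + 4.02*h + 4.9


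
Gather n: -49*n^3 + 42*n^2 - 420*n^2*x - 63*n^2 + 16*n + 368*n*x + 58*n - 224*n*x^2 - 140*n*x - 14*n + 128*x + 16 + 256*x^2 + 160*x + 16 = -49*n^3 + n^2*(-420*x - 21) + n*(-224*x^2 + 228*x + 60) + 256*x^2 + 288*x + 32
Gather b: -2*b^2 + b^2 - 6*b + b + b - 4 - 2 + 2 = -b^2 - 4*b - 4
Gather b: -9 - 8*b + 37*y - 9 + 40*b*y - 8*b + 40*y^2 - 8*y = b*(40*y - 16) + 40*y^2 + 29*y - 18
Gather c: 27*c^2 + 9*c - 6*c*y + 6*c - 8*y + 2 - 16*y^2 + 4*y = 27*c^2 + c*(15 - 6*y) - 16*y^2 - 4*y + 2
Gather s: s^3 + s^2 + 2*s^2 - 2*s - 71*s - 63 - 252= s^3 + 3*s^2 - 73*s - 315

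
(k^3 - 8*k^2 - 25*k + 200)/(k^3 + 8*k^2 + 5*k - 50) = (k^2 - 13*k + 40)/(k^2 + 3*k - 10)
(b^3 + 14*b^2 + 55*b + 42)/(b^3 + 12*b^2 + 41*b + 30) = (b + 7)/(b + 5)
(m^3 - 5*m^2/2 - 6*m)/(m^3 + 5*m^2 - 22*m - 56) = m*(2*m + 3)/(2*(m^2 + 9*m + 14))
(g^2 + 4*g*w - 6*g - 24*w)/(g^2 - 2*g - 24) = (g + 4*w)/(g + 4)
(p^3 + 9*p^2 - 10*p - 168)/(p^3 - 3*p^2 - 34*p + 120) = (p + 7)/(p - 5)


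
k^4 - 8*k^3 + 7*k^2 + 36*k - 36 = (k - 6)*(k - 3)*(k - 1)*(k + 2)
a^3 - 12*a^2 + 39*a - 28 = (a - 7)*(a - 4)*(a - 1)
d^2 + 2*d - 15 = (d - 3)*(d + 5)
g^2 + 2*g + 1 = (g + 1)^2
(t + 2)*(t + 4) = t^2 + 6*t + 8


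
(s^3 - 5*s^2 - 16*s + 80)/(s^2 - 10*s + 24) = (s^2 - s - 20)/(s - 6)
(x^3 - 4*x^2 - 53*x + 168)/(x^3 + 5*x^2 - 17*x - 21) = (x - 8)/(x + 1)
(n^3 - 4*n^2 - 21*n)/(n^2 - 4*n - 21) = n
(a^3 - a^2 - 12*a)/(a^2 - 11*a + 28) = a*(a + 3)/(a - 7)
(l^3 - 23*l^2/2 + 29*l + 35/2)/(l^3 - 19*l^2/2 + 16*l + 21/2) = (l - 5)/(l - 3)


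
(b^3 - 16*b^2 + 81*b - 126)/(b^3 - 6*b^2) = 1 - 10/b + 21/b^2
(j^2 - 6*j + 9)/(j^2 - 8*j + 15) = (j - 3)/(j - 5)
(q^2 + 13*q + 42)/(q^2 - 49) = (q + 6)/(q - 7)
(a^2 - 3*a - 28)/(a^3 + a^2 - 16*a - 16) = (a - 7)/(a^2 - 3*a - 4)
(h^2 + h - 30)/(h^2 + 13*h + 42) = (h - 5)/(h + 7)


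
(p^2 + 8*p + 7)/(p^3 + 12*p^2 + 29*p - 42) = (p + 1)/(p^2 + 5*p - 6)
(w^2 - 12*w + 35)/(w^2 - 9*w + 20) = (w - 7)/(w - 4)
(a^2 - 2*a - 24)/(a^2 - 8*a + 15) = (a^2 - 2*a - 24)/(a^2 - 8*a + 15)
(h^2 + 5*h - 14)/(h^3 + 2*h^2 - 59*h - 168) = (h - 2)/(h^2 - 5*h - 24)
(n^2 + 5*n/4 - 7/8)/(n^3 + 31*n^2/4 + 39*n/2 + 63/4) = (n - 1/2)/(n^2 + 6*n + 9)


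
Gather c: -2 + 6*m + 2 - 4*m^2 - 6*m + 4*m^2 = 0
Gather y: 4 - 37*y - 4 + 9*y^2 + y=9*y^2 - 36*y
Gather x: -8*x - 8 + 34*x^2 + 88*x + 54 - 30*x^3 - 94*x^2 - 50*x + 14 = -30*x^3 - 60*x^2 + 30*x + 60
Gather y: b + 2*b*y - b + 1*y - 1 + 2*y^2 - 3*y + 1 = 2*y^2 + y*(2*b - 2)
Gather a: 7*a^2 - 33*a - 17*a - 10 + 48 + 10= 7*a^2 - 50*a + 48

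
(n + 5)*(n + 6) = n^2 + 11*n + 30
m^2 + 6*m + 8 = (m + 2)*(m + 4)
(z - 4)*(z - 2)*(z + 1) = z^3 - 5*z^2 + 2*z + 8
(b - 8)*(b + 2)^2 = b^3 - 4*b^2 - 28*b - 32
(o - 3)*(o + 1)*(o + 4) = o^3 + 2*o^2 - 11*o - 12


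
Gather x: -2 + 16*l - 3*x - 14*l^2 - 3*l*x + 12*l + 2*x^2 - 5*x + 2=-14*l^2 + 28*l + 2*x^2 + x*(-3*l - 8)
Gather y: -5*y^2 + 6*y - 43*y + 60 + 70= -5*y^2 - 37*y + 130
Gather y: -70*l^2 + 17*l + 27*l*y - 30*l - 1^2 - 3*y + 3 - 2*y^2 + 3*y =-70*l^2 + 27*l*y - 13*l - 2*y^2 + 2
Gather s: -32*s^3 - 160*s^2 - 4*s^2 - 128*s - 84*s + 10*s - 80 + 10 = -32*s^3 - 164*s^2 - 202*s - 70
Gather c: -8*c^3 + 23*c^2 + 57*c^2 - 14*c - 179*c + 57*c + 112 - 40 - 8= -8*c^3 + 80*c^2 - 136*c + 64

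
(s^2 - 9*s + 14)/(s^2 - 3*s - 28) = (s - 2)/(s + 4)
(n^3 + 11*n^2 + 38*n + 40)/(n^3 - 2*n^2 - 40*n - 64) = (n + 5)/(n - 8)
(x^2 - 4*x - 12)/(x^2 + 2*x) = (x - 6)/x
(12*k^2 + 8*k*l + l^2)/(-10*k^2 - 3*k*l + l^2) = (-6*k - l)/(5*k - l)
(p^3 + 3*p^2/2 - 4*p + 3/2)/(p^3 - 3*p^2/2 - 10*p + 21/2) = (2*p - 1)/(2*p - 7)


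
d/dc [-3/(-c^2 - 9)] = -6*c/(c^2 + 9)^2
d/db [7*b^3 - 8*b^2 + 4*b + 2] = 21*b^2 - 16*b + 4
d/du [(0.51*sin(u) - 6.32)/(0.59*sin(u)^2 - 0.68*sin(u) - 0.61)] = (-0.3009*sin(u)^2 + 7.4576*sin(u) - 4.6087)*cos(u)/(0.3481*sin(u)^4 - 0.8024*sin(u)^3 - 0.2574*sin(u)^2 + 0.8296*sin(u) + 0.3721)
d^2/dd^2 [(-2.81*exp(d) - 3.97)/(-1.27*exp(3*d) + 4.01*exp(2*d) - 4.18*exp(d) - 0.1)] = (18.128996*exp(6*d) + 14.697456*exp(5*d) - 236.881792*exp(4*d) + 339.96362*exp(3*d) - 197.409888*exp(2*d) + 74.558728*exp(d) - 1.63136)*exp(d)/(2.048383*exp(9*d) - 19.403187*exp(8*d) + 81.490947*exp(7*d) - 191.722247*exp(6*d) + 265.158678*exp(5*d) - 202.183782*exp(4*d) + 63.015652*exp(3*d) + 5.12142*exp(2*d) + 0.1254*exp(d) + 0.001)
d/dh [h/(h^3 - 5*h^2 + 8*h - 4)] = (-2*h^2 + h + 2)/(h^5 - 8*h^4 + 25*h^3 - 38*h^2 + 28*h - 8)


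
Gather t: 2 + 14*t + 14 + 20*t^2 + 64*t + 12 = 20*t^2 + 78*t + 28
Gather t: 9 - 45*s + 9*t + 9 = -45*s + 9*t + 18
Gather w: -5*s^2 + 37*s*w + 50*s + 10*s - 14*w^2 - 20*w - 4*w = -5*s^2 + 60*s - 14*w^2 + w*(37*s - 24)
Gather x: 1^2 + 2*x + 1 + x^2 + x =x^2 + 3*x + 2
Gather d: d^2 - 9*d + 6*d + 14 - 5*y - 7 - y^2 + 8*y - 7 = d^2 - 3*d - y^2 + 3*y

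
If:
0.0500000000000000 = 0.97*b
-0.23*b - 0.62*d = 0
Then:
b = 0.05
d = -0.02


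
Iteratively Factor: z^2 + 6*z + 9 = (z + 3)*(z + 3)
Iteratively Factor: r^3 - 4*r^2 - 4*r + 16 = (r - 4)*(r^2 - 4) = (r - 4)*(r - 2)*(r + 2)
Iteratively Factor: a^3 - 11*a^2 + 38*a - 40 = (a - 4)*(a^2 - 7*a + 10) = (a - 4)*(a - 2)*(a - 5)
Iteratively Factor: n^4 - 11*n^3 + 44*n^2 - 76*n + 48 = (n - 3)*(n^3 - 8*n^2 + 20*n - 16) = (n - 4)*(n - 3)*(n^2 - 4*n + 4) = (n - 4)*(n - 3)*(n - 2)*(n - 2)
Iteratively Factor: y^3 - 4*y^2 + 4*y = (y)*(y^2 - 4*y + 4) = y*(y - 2)*(y - 2)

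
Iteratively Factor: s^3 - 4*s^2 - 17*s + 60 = (s - 3)*(s^2 - s - 20) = (s - 5)*(s - 3)*(s + 4)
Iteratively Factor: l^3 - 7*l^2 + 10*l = (l)*(l^2 - 7*l + 10) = l*(l - 2)*(l - 5)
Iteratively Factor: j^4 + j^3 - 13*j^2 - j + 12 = (j - 1)*(j^3 + 2*j^2 - 11*j - 12) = (j - 1)*(j + 1)*(j^2 + j - 12) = (j - 3)*(j - 1)*(j + 1)*(j + 4)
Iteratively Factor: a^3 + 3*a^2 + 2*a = (a + 2)*(a^2 + a) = (a + 1)*(a + 2)*(a)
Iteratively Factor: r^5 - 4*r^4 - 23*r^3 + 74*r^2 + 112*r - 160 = (r + 2)*(r^4 - 6*r^3 - 11*r^2 + 96*r - 80) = (r - 1)*(r + 2)*(r^3 - 5*r^2 - 16*r + 80) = (r - 4)*(r - 1)*(r + 2)*(r^2 - r - 20) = (r - 4)*(r - 1)*(r + 2)*(r + 4)*(r - 5)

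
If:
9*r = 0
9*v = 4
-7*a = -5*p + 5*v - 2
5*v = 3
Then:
No Solution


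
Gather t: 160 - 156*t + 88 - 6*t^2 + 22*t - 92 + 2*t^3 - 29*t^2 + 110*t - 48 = 2*t^3 - 35*t^2 - 24*t + 108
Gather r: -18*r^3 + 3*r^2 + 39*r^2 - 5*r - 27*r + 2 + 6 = -18*r^3 + 42*r^2 - 32*r + 8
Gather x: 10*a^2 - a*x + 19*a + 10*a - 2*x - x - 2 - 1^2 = 10*a^2 + 29*a + x*(-a - 3) - 3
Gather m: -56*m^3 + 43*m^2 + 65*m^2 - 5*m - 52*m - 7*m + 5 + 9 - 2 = -56*m^3 + 108*m^2 - 64*m + 12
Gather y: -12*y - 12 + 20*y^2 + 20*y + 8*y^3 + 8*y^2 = 8*y^3 + 28*y^2 + 8*y - 12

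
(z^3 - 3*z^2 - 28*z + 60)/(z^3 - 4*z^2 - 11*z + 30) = (z^2 - z - 30)/(z^2 - 2*z - 15)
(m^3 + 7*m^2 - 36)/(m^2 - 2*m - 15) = (m^2 + 4*m - 12)/(m - 5)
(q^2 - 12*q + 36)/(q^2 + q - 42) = (q - 6)/(q + 7)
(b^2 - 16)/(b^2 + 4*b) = (b - 4)/b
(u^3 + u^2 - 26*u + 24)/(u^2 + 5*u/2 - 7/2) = 2*(u^2 + 2*u - 24)/(2*u + 7)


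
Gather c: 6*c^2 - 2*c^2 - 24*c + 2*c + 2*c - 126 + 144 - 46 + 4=4*c^2 - 20*c - 24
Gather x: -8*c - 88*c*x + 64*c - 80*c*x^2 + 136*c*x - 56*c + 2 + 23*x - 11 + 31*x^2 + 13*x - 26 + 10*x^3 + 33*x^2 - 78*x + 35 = 10*x^3 + x^2*(64 - 80*c) + x*(48*c - 42)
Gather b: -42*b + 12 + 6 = 18 - 42*b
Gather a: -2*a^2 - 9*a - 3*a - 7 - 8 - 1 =-2*a^2 - 12*a - 16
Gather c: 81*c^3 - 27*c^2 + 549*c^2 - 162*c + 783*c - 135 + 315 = 81*c^3 + 522*c^2 + 621*c + 180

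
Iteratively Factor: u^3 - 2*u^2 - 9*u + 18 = (u - 3)*(u^2 + u - 6) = (u - 3)*(u - 2)*(u + 3)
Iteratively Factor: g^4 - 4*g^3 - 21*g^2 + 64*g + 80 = (g + 1)*(g^3 - 5*g^2 - 16*g + 80) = (g - 4)*(g + 1)*(g^2 - g - 20) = (g - 4)*(g + 1)*(g + 4)*(g - 5)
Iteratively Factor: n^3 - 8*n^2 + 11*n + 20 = (n + 1)*(n^2 - 9*n + 20) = (n - 5)*(n + 1)*(n - 4)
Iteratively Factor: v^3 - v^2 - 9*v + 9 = (v - 1)*(v^2 - 9) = (v - 1)*(v + 3)*(v - 3)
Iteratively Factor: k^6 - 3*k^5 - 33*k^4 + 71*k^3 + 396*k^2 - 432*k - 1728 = (k + 3)*(k^5 - 6*k^4 - 15*k^3 + 116*k^2 + 48*k - 576) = (k - 4)*(k + 3)*(k^4 - 2*k^3 - 23*k^2 + 24*k + 144) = (k - 4)*(k + 3)^2*(k^3 - 5*k^2 - 8*k + 48) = (k - 4)^2*(k + 3)^2*(k^2 - k - 12) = (k - 4)^2*(k + 3)^3*(k - 4)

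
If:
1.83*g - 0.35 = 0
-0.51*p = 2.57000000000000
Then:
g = 0.19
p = -5.04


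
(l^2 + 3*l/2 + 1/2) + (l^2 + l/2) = 2*l^2 + 2*l + 1/2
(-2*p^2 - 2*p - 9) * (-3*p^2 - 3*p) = 6*p^4 + 12*p^3 + 33*p^2 + 27*p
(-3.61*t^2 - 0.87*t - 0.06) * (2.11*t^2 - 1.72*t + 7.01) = -7.6171*t^4 + 4.3735*t^3 - 23.9363*t^2 - 5.9955*t - 0.4206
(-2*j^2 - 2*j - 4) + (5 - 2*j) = -2*j^2 - 4*j + 1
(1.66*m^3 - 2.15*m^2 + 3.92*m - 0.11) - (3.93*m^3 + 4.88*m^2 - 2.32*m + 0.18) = -2.27*m^3 - 7.03*m^2 + 6.24*m - 0.29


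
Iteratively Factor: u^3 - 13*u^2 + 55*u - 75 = (u - 5)*(u^2 - 8*u + 15) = (u - 5)*(u - 3)*(u - 5)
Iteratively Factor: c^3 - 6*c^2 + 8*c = (c - 2)*(c^2 - 4*c) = (c - 4)*(c - 2)*(c)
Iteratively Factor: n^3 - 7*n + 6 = (n - 1)*(n^2 + n - 6) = (n - 1)*(n + 3)*(n - 2)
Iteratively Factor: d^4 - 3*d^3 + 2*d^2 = (d - 1)*(d^3 - 2*d^2) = (d - 2)*(d - 1)*(d^2) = d*(d - 2)*(d - 1)*(d)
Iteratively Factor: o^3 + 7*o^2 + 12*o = (o + 3)*(o^2 + 4*o) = o*(o + 3)*(o + 4)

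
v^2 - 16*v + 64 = (v - 8)^2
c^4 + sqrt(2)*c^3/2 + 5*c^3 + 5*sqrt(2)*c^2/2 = c^2*(c + 5)*(c + sqrt(2)/2)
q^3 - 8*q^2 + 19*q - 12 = (q - 4)*(q - 3)*(q - 1)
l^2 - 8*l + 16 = (l - 4)^2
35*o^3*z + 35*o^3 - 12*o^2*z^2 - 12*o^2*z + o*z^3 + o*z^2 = (-7*o + z)*(-5*o + z)*(o*z + o)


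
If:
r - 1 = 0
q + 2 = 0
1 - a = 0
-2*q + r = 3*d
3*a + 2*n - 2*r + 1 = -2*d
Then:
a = 1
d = 5/3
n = -8/3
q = -2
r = 1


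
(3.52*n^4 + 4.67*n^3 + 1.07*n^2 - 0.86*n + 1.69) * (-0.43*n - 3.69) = -1.5136*n^5 - 14.9969*n^4 - 17.6924*n^3 - 3.5785*n^2 + 2.4467*n - 6.2361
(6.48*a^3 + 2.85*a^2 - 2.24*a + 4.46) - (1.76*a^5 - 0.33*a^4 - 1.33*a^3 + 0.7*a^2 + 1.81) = -1.76*a^5 + 0.33*a^4 + 7.81*a^3 + 2.15*a^2 - 2.24*a + 2.65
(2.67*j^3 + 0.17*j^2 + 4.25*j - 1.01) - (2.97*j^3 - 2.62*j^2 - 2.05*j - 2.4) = -0.3*j^3 + 2.79*j^2 + 6.3*j + 1.39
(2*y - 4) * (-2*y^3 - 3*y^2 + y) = -4*y^4 + 2*y^3 + 14*y^2 - 4*y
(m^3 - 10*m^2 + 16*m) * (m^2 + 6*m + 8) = m^5 - 4*m^4 - 36*m^3 + 16*m^2 + 128*m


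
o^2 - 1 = (o - 1)*(o + 1)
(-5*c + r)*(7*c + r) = -35*c^2 + 2*c*r + r^2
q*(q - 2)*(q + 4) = q^3 + 2*q^2 - 8*q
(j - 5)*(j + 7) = j^2 + 2*j - 35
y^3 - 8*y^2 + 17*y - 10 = (y - 5)*(y - 2)*(y - 1)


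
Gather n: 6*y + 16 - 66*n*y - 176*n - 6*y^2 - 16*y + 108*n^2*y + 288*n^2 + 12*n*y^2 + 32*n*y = n^2*(108*y + 288) + n*(12*y^2 - 34*y - 176) - 6*y^2 - 10*y + 16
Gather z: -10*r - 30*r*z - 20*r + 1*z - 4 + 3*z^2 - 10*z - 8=-30*r + 3*z^2 + z*(-30*r - 9) - 12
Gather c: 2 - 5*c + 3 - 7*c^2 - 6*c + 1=-7*c^2 - 11*c + 6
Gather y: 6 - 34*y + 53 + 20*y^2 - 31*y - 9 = 20*y^2 - 65*y + 50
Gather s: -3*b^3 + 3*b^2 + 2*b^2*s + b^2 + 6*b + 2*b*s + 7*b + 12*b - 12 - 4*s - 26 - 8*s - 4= -3*b^3 + 4*b^2 + 25*b + s*(2*b^2 + 2*b - 12) - 42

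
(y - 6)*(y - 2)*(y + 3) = y^3 - 5*y^2 - 12*y + 36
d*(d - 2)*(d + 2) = d^3 - 4*d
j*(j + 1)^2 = j^3 + 2*j^2 + j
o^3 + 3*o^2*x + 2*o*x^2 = o*(o + x)*(o + 2*x)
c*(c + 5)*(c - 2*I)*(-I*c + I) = -I*c^4 - 2*c^3 - 4*I*c^3 - 8*c^2 + 5*I*c^2 + 10*c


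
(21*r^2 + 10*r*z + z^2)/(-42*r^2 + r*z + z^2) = (3*r + z)/(-6*r + z)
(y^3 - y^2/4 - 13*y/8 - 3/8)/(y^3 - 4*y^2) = (8*y^3 - 2*y^2 - 13*y - 3)/(8*y^2*(y - 4))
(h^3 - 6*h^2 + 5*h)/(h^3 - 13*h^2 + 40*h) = (h - 1)/(h - 8)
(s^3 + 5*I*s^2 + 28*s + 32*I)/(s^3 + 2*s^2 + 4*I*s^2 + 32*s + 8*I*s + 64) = (s + I)/(s + 2)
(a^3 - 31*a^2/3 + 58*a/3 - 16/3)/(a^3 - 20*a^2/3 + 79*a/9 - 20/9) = 3*(a^2 - 10*a + 16)/(3*a^2 - 19*a + 20)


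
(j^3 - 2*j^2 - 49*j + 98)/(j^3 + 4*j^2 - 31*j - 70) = (j^2 - 9*j + 14)/(j^2 - 3*j - 10)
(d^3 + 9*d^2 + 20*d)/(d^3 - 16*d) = (d + 5)/(d - 4)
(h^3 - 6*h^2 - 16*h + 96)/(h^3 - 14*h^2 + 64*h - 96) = (h + 4)/(h - 4)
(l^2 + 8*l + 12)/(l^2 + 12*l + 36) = (l + 2)/(l + 6)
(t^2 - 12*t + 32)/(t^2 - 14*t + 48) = (t - 4)/(t - 6)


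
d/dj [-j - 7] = -1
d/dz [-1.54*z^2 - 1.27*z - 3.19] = -3.08*z - 1.27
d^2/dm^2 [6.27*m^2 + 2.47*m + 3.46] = 12.5400000000000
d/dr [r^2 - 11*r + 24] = 2*r - 11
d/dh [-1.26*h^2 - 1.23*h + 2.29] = -2.52*h - 1.23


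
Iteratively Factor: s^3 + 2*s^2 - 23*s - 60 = (s + 3)*(s^2 - s - 20) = (s - 5)*(s + 3)*(s + 4)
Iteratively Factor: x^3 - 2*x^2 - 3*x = (x - 3)*(x^2 + x) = (x - 3)*(x + 1)*(x)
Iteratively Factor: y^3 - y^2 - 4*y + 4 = (y - 1)*(y^2 - 4) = (y - 2)*(y - 1)*(y + 2)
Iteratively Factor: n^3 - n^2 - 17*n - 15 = (n - 5)*(n^2 + 4*n + 3) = (n - 5)*(n + 3)*(n + 1)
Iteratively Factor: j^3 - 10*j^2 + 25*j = (j - 5)*(j^2 - 5*j) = j*(j - 5)*(j - 5)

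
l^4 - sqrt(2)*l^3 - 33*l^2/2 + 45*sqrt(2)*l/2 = l*(l - 5*sqrt(2)/2)*(l - 3*sqrt(2)/2)*(l + 3*sqrt(2))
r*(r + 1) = r^2 + r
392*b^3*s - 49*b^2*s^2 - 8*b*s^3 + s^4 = s*(-8*b + s)*(-7*b + s)*(7*b + s)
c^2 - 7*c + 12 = (c - 4)*(c - 3)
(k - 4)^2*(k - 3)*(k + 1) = k^4 - 10*k^3 + 29*k^2 - 8*k - 48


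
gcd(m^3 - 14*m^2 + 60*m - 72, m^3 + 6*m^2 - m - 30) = m - 2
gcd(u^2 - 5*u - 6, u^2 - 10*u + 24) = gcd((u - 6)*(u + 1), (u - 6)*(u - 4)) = u - 6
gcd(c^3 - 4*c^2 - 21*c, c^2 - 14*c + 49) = c - 7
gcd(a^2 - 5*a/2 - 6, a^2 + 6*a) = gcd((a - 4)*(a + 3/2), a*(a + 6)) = 1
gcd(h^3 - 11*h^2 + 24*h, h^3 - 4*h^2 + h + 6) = h - 3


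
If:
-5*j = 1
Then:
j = -1/5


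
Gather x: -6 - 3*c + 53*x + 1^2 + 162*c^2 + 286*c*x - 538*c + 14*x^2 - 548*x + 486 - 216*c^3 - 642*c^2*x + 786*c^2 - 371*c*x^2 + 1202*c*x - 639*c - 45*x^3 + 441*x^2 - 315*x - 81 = -216*c^3 + 948*c^2 - 1180*c - 45*x^3 + x^2*(455 - 371*c) + x*(-642*c^2 + 1488*c - 810) + 400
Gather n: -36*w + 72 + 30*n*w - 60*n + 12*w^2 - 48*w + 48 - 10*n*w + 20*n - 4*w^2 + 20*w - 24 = n*(20*w - 40) + 8*w^2 - 64*w + 96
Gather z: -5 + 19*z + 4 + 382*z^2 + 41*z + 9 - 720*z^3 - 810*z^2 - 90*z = -720*z^3 - 428*z^2 - 30*z + 8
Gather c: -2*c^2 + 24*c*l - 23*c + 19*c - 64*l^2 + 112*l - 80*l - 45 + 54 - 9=-2*c^2 + c*(24*l - 4) - 64*l^2 + 32*l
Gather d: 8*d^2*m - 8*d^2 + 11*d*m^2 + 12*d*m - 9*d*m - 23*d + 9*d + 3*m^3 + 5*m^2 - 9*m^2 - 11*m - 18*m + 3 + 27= d^2*(8*m - 8) + d*(11*m^2 + 3*m - 14) + 3*m^3 - 4*m^2 - 29*m + 30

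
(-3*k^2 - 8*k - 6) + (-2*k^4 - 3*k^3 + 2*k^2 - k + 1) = -2*k^4 - 3*k^3 - k^2 - 9*k - 5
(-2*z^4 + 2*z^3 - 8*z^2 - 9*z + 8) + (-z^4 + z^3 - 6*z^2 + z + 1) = -3*z^4 + 3*z^3 - 14*z^2 - 8*z + 9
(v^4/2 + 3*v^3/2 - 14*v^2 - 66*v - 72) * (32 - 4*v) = -2*v^5 + 10*v^4 + 104*v^3 - 184*v^2 - 1824*v - 2304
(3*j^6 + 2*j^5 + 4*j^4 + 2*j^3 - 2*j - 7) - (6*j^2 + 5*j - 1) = 3*j^6 + 2*j^5 + 4*j^4 + 2*j^3 - 6*j^2 - 7*j - 6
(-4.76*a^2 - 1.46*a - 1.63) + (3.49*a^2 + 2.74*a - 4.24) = -1.27*a^2 + 1.28*a - 5.87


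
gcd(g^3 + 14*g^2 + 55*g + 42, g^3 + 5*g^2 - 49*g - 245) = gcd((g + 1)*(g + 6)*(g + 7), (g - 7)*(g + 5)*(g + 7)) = g + 7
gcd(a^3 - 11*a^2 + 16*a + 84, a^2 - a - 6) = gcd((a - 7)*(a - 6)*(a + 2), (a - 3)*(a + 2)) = a + 2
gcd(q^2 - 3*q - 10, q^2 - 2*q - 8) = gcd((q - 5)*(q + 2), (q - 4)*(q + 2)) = q + 2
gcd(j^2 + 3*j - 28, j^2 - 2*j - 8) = j - 4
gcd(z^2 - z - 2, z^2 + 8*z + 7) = z + 1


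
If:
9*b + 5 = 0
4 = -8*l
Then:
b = -5/9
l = -1/2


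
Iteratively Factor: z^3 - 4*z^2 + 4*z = (z - 2)*(z^2 - 2*z) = (z - 2)^2*(z)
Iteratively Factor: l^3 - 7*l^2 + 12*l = (l - 3)*(l^2 - 4*l) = (l - 4)*(l - 3)*(l)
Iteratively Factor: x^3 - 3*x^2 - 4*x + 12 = (x - 3)*(x^2 - 4) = (x - 3)*(x + 2)*(x - 2)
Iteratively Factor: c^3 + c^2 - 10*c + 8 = (c - 2)*(c^2 + 3*c - 4) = (c - 2)*(c + 4)*(c - 1)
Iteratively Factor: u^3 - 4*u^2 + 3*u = (u - 1)*(u^2 - 3*u) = u*(u - 1)*(u - 3)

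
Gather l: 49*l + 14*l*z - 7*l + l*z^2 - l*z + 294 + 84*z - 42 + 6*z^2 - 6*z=l*(z^2 + 13*z + 42) + 6*z^2 + 78*z + 252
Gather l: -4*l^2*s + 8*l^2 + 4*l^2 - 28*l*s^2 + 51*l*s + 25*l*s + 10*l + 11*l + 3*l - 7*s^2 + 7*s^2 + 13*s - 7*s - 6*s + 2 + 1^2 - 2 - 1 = l^2*(12 - 4*s) + l*(-28*s^2 + 76*s + 24)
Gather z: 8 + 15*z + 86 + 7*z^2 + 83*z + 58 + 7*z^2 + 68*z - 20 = 14*z^2 + 166*z + 132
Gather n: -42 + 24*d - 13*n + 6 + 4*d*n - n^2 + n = 24*d - n^2 + n*(4*d - 12) - 36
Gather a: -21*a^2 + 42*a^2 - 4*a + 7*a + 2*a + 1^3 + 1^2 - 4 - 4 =21*a^2 + 5*a - 6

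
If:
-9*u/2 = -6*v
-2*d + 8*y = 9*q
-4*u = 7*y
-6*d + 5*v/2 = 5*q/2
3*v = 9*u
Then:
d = 0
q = 0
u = 0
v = 0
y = 0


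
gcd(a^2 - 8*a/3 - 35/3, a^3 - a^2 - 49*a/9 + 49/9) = a + 7/3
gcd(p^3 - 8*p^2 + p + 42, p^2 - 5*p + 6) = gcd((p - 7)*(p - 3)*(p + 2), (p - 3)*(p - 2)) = p - 3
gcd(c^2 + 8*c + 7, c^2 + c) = c + 1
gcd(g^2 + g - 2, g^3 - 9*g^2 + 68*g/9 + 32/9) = 1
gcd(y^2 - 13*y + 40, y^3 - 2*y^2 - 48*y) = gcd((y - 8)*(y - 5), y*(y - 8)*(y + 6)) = y - 8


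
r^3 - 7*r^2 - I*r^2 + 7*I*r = r*(r - 7)*(r - I)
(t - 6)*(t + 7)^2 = t^3 + 8*t^2 - 35*t - 294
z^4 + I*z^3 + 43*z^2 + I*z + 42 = (z - 6*I)*(z - I)*(z + I)*(z + 7*I)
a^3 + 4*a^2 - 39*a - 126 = (a - 6)*(a + 3)*(a + 7)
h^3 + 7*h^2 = h^2*(h + 7)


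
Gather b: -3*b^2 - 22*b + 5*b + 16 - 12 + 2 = -3*b^2 - 17*b + 6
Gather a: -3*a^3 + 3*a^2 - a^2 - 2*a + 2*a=-3*a^3 + 2*a^2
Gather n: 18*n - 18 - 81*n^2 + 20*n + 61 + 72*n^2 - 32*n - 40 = -9*n^2 + 6*n + 3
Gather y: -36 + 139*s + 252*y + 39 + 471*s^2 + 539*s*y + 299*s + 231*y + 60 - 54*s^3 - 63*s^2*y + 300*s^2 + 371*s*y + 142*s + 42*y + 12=-54*s^3 + 771*s^2 + 580*s + y*(-63*s^2 + 910*s + 525) + 75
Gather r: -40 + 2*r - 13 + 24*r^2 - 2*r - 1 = 24*r^2 - 54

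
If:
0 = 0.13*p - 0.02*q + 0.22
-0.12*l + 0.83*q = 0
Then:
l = 6.91666666666667*q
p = 0.153846153846154*q - 1.69230769230769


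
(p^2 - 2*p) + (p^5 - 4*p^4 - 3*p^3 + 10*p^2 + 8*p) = p^5 - 4*p^4 - 3*p^3 + 11*p^2 + 6*p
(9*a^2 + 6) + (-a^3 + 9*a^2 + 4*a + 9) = -a^3 + 18*a^2 + 4*a + 15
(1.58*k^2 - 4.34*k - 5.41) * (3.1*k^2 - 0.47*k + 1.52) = 4.898*k^4 - 14.1966*k^3 - 12.3296*k^2 - 4.0541*k - 8.2232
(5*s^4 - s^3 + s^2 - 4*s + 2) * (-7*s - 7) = -35*s^5 - 28*s^4 + 21*s^2 + 14*s - 14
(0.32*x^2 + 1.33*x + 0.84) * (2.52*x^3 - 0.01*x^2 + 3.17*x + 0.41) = 0.8064*x^5 + 3.3484*x^4 + 3.1179*x^3 + 4.3389*x^2 + 3.2081*x + 0.3444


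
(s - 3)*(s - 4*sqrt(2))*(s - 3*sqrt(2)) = s^3 - 7*sqrt(2)*s^2 - 3*s^2 + 24*s + 21*sqrt(2)*s - 72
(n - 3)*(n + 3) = n^2 - 9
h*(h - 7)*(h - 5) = h^3 - 12*h^2 + 35*h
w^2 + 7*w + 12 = (w + 3)*(w + 4)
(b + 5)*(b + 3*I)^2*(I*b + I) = I*b^4 - 6*b^3 + 6*I*b^3 - 36*b^2 - 4*I*b^2 - 30*b - 54*I*b - 45*I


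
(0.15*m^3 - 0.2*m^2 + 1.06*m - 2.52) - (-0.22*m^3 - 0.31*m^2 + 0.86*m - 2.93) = 0.37*m^3 + 0.11*m^2 + 0.2*m + 0.41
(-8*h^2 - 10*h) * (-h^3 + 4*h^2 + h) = 8*h^5 - 22*h^4 - 48*h^3 - 10*h^2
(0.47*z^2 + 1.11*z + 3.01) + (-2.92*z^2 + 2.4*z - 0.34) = -2.45*z^2 + 3.51*z + 2.67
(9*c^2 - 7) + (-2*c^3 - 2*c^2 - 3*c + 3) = -2*c^3 + 7*c^2 - 3*c - 4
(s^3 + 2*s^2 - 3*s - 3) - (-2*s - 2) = s^3 + 2*s^2 - s - 1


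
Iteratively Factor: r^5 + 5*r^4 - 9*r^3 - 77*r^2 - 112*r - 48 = (r + 1)*(r^4 + 4*r^3 - 13*r^2 - 64*r - 48) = (r + 1)*(r + 4)*(r^3 - 13*r - 12) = (r + 1)*(r + 3)*(r + 4)*(r^2 - 3*r - 4) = (r + 1)^2*(r + 3)*(r + 4)*(r - 4)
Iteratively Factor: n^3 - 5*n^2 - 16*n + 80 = (n - 4)*(n^2 - n - 20) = (n - 5)*(n - 4)*(n + 4)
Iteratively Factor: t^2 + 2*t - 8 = (t + 4)*(t - 2)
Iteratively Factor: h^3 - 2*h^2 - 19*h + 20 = (h + 4)*(h^2 - 6*h + 5) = (h - 5)*(h + 4)*(h - 1)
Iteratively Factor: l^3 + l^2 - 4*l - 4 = (l - 2)*(l^2 + 3*l + 2) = (l - 2)*(l + 2)*(l + 1)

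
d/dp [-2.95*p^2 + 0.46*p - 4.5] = 0.46 - 5.9*p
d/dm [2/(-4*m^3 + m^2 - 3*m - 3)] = 2*(12*m^2 - 2*m + 3)/(4*m^3 - m^2 + 3*m + 3)^2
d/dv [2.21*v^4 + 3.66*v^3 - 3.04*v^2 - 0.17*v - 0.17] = 8.84*v^3 + 10.98*v^2 - 6.08*v - 0.17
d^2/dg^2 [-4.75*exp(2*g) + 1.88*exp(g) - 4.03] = (1.88 - 19.0*exp(g))*exp(g)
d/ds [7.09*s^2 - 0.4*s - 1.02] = 14.18*s - 0.4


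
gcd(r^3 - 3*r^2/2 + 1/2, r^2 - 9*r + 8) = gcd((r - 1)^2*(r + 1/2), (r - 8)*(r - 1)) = r - 1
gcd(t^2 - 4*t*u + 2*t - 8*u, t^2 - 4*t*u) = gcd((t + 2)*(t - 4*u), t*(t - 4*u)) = t - 4*u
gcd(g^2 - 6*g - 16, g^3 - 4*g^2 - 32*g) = g - 8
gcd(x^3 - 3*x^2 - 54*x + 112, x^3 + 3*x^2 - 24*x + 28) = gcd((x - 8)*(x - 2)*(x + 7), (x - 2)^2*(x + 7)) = x^2 + 5*x - 14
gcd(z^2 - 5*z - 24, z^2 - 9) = z + 3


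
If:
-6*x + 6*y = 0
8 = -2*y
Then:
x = -4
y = -4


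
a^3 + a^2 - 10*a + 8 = (a - 2)*(a - 1)*(a + 4)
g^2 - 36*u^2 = (g - 6*u)*(g + 6*u)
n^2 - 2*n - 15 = (n - 5)*(n + 3)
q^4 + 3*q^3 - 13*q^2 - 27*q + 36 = (q - 3)*(q - 1)*(q + 3)*(q + 4)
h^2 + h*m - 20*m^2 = (h - 4*m)*(h + 5*m)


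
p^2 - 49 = (p - 7)*(p + 7)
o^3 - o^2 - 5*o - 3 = (o - 3)*(o + 1)^2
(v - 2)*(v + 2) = v^2 - 4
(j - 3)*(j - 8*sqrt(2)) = j^2 - 8*sqrt(2)*j - 3*j + 24*sqrt(2)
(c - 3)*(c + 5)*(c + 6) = c^3 + 8*c^2 - 3*c - 90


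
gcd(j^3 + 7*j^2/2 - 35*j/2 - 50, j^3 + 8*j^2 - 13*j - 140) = j^2 + j - 20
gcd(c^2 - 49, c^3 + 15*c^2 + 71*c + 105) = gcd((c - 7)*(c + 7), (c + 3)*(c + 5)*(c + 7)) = c + 7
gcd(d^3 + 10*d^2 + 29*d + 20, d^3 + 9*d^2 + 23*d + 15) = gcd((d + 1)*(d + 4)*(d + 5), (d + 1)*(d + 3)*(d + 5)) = d^2 + 6*d + 5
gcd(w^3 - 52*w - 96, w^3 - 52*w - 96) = w^3 - 52*w - 96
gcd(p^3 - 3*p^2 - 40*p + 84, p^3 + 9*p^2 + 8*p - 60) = p^2 + 4*p - 12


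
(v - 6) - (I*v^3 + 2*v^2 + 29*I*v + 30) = -I*v^3 - 2*v^2 + v - 29*I*v - 36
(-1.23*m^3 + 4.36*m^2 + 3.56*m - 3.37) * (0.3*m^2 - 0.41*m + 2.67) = -0.369*m^5 + 1.8123*m^4 - 4.0037*m^3 + 9.1706*m^2 + 10.8869*m - 8.9979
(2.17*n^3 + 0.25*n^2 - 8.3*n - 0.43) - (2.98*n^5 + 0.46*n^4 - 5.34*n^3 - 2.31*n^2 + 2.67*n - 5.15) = -2.98*n^5 - 0.46*n^4 + 7.51*n^3 + 2.56*n^2 - 10.97*n + 4.72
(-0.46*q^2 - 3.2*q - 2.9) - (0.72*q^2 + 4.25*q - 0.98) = -1.18*q^2 - 7.45*q - 1.92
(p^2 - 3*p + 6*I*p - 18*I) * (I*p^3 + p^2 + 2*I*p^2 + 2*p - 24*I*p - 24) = I*p^5 - 5*p^4 - I*p^4 + 5*p^3 - 24*I*p^3 + 150*p^2 + 66*I*p^2 - 360*p - 180*I*p + 432*I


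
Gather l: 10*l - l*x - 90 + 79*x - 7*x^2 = l*(10 - x) - 7*x^2 + 79*x - 90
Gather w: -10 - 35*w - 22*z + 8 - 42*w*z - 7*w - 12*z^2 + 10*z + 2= w*(-42*z - 42) - 12*z^2 - 12*z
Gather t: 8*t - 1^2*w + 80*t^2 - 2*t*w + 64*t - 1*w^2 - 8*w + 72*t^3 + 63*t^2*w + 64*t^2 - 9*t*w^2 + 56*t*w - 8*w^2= 72*t^3 + t^2*(63*w + 144) + t*(-9*w^2 + 54*w + 72) - 9*w^2 - 9*w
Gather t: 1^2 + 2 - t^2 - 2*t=-t^2 - 2*t + 3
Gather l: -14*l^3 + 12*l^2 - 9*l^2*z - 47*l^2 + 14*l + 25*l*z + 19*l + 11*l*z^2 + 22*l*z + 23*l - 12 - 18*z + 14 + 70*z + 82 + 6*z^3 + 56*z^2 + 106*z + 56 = -14*l^3 + l^2*(-9*z - 35) + l*(11*z^2 + 47*z + 56) + 6*z^3 + 56*z^2 + 158*z + 140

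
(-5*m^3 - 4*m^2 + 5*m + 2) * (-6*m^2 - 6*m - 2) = 30*m^5 + 54*m^4 + 4*m^3 - 34*m^2 - 22*m - 4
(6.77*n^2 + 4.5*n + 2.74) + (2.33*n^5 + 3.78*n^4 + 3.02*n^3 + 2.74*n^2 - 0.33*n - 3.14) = 2.33*n^5 + 3.78*n^4 + 3.02*n^3 + 9.51*n^2 + 4.17*n - 0.4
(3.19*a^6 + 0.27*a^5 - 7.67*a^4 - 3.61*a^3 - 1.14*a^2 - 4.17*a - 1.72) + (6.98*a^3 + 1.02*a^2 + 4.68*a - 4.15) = 3.19*a^6 + 0.27*a^5 - 7.67*a^4 + 3.37*a^3 - 0.12*a^2 + 0.51*a - 5.87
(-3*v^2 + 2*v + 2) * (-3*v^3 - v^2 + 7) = 9*v^5 - 3*v^4 - 8*v^3 - 23*v^2 + 14*v + 14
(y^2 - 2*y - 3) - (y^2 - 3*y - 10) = y + 7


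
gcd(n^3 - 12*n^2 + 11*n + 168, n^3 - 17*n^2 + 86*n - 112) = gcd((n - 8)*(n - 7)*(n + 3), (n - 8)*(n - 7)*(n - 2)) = n^2 - 15*n + 56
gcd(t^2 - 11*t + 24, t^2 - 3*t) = t - 3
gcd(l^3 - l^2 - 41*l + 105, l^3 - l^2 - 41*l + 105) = l^3 - l^2 - 41*l + 105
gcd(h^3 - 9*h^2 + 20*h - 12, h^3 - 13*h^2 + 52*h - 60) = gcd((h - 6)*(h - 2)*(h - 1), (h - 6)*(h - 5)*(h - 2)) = h^2 - 8*h + 12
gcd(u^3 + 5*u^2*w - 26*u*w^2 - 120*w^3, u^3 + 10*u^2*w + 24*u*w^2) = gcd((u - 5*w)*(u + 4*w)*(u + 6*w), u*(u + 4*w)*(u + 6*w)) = u^2 + 10*u*w + 24*w^2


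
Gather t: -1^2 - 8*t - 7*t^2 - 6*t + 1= -7*t^2 - 14*t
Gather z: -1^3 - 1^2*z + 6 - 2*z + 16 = 21 - 3*z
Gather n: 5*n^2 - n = 5*n^2 - n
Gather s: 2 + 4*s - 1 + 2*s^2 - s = 2*s^2 + 3*s + 1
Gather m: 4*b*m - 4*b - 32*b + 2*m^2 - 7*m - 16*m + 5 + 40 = -36*b + 2*m^2 + m*(4*b - 23) + 45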